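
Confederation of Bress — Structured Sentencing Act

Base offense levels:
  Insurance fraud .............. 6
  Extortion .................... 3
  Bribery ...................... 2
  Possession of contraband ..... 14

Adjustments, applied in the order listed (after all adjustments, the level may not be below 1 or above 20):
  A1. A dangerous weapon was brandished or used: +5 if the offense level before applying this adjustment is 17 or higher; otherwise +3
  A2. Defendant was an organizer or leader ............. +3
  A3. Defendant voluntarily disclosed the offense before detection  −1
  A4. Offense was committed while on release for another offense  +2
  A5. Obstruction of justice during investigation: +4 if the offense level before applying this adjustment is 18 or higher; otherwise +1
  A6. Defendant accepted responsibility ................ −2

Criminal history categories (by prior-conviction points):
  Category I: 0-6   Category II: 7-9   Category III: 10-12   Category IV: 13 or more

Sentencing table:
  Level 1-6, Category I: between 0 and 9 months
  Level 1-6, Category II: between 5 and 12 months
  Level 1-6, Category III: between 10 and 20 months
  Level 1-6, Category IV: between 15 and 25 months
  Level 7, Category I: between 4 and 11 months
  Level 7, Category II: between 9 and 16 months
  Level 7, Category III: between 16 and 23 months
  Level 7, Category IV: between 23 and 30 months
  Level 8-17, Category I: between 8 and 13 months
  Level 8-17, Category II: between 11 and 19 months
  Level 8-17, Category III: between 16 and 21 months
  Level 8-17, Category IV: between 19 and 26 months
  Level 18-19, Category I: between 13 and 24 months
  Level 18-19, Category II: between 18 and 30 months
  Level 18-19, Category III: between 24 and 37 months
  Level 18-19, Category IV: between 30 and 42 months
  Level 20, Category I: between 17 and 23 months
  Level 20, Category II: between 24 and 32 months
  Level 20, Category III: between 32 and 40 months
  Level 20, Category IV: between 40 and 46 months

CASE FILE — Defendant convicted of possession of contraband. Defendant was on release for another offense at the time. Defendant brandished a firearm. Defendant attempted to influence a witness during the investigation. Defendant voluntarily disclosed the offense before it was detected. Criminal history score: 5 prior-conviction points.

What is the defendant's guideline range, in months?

Base offense level for possession of contraband: 14.
A1 applies (level before this adjustment is 14 < 17, so +3): 14 + 3 = 17.
A2 does not apply.
A3 applies: 17 − 1 = 16.
A4 applies: 16 + 2 = 18.
A5 applies (level before this adjustment is 18 ≥ 18, so +4): 18 + 4 = 22.
Level 22 exceeds the maximum of 20; capped at 20.
Final offense level: 20.
Criminal history: 5 prior points → Category I (0-6).
Level 20 falls in the 20 band.
Grid: Level 20 × Category I = 17-23 months.

17-23 months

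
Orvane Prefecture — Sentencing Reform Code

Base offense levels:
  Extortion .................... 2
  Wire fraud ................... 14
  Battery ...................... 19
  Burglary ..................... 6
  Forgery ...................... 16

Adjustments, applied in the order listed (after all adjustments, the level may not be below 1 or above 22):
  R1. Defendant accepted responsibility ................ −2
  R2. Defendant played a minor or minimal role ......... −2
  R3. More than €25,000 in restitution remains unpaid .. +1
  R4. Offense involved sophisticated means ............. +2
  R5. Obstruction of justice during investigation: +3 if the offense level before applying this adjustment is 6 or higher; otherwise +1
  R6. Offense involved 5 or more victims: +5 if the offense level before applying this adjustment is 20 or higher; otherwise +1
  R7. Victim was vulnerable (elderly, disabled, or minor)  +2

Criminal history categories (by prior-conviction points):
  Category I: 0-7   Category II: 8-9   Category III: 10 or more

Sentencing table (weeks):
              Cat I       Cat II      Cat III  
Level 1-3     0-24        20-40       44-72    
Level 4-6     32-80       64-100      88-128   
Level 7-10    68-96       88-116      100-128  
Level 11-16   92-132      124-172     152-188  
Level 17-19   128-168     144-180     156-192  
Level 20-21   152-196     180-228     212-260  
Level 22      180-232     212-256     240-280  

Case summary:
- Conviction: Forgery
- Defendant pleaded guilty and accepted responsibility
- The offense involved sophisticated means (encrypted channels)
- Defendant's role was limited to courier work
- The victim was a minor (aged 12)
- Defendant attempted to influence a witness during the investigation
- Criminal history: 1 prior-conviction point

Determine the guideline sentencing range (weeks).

128-168 weeks

Base offense level for forgery: 16.
R1 applies: 16 − 2 = 14.
R2 applies: 14 − 2 = 12.
R3 does not apply.
R4 applies: 12 + 2 = 14.
R5 applies (level before this adjustment is 14 ≥ 6, so +3): 14 + 3 = 17.
R6 does not apply.
R7 applies: 17 + 2 = 19.
Final offense level: 19.
Criminal history: 1 prior point → Category I (0-7).
Level 19 falls in the 17-19 band.
Grid: Level 17-19 × Category I = 128-168 weeks.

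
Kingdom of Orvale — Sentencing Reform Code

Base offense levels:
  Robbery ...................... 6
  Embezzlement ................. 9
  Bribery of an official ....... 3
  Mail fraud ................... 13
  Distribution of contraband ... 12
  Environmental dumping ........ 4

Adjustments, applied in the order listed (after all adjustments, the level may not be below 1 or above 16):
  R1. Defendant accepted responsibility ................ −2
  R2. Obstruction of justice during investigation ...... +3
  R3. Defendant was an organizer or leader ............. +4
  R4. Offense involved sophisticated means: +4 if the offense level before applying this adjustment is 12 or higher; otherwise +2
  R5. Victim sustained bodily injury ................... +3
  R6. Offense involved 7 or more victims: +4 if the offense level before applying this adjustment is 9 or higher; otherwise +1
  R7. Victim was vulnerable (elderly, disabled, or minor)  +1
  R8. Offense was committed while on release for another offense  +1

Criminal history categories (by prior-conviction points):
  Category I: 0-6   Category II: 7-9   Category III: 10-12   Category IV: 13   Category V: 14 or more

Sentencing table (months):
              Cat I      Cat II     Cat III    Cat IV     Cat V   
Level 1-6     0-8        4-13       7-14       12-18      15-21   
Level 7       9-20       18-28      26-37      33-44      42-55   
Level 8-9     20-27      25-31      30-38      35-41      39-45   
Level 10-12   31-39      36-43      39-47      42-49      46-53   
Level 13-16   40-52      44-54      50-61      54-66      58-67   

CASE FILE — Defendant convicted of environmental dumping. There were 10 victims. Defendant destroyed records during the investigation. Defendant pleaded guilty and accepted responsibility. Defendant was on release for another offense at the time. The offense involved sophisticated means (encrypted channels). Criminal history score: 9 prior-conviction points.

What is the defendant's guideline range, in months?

Base offense level for environmental dumping: 4.
R1 applies: 4 − 2 = 2.
R2 applies: 2 + 3 = 5.
R3 does not apply.
R4 applies (level before this adjustment is 5 < 12, so +2): 5 + 2 = 7.
R6 applies (level before this adjustment is 7 < 9, so +1): 7 + 1 = 8.
R8 applies: 8 + 1 = 9.
Final offense level: 9.
Criminal history: 9 prior points → Category II (7-9).
Level 9 falls in the 8-9 band.
Grid: Level 8-9 × Category II = 25-31 months.

25-31 months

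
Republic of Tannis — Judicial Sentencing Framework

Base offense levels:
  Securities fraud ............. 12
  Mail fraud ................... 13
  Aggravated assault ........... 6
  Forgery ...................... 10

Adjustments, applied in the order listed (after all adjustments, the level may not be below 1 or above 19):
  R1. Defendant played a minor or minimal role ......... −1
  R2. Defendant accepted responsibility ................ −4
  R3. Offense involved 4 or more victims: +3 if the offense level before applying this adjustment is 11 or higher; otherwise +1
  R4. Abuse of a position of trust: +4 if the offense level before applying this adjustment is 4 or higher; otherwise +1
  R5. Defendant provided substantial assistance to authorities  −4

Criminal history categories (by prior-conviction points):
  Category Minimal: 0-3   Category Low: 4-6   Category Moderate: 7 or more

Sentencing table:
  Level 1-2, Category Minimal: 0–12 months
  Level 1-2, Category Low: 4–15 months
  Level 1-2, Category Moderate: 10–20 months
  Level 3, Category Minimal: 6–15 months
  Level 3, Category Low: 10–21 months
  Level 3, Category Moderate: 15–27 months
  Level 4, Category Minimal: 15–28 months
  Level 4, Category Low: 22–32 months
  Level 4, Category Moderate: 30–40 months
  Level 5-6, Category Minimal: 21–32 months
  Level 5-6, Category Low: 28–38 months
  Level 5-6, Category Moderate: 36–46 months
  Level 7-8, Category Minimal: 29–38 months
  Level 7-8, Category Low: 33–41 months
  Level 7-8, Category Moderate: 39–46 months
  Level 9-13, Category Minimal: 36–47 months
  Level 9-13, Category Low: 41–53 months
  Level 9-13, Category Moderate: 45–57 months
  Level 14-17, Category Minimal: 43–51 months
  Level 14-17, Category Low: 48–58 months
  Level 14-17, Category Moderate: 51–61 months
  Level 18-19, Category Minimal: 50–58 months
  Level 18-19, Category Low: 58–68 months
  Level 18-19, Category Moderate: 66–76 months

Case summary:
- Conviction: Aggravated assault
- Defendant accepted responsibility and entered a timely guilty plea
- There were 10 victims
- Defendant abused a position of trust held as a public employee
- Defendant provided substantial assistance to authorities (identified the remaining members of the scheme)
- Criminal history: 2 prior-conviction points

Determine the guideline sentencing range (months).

0-12 months

Base offense level for aggravated assault: 6.
R2 applies: 6 − 4 = 2.
R3 applies (level before this adjustment is 2 < 11, so +1): 2 + 1 = 3.
R4 applies (level before this adjustment is 3 < 4, so +1): 3 + 1 = 4.
R5 applies: 4 − 4 = 0.
Level 0 is below the minimum of 1; floored at 1.
Final offense level: 1.
Criminal history: 2 prior points → Category Minimal (0-3).
Level 1 falls in the 1-2 band.
Grid: Level 1-2 × Category Minimal = 0-12 months.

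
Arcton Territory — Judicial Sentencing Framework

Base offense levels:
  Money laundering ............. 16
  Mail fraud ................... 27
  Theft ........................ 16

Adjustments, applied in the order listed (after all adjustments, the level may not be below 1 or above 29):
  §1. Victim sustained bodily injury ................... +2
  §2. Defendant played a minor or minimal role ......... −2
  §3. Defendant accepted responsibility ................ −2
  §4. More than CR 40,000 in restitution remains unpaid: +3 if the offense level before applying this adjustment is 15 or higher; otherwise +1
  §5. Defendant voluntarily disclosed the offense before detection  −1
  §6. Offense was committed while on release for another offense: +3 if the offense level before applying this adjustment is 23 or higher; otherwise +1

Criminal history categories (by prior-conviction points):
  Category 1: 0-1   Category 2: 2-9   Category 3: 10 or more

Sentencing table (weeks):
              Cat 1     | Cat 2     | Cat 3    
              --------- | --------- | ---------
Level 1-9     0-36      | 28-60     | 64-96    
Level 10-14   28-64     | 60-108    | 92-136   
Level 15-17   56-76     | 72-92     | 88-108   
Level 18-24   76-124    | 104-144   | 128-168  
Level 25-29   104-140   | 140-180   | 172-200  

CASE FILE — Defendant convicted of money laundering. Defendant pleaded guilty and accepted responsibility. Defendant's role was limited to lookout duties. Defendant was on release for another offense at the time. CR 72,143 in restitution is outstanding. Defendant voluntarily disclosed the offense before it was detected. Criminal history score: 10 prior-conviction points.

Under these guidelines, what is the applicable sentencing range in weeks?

92-136 weeks

Base offense level for money laundering: 16.
§2 applies: 16 − 2 = 14.
§3 applies: 14 − 2 = 12.
§4 applies (level before this adjustment is 12 < 15, so +1): 12 + 1 = 13.
§5 applies: 13 − 1 = 12.
§6 applies (level before this adjustment is 12 < 23, so +1): 12 + 1 = 13.
Final offense level: 13.
Criminal history: 10 prior points → Category 3 (10+).
Level 13 falls in the 10-14 band.
Grid: Level 10-14 × Category 3 = 92-136 weeks.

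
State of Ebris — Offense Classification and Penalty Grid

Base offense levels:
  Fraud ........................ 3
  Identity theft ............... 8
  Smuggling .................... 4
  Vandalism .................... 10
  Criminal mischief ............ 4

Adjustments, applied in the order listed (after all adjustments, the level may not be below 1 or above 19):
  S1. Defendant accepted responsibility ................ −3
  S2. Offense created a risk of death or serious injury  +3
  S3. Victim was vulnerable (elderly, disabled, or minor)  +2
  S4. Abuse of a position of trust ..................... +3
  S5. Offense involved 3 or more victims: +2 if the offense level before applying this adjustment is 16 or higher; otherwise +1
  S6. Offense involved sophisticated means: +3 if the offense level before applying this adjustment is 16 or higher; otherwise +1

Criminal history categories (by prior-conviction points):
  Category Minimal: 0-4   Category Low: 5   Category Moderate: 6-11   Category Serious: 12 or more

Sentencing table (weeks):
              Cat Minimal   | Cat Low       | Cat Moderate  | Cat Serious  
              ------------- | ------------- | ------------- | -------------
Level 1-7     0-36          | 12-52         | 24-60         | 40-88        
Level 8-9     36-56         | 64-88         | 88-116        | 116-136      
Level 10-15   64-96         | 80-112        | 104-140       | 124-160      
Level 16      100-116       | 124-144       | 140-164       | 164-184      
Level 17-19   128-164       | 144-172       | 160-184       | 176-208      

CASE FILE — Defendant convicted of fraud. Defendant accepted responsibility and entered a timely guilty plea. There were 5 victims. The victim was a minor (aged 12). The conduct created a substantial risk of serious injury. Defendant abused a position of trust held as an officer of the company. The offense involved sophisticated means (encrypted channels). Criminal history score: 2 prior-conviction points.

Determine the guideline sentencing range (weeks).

64-96 weeks

Base offense level for fraud: 3.
S1 applies: 3 − 3 = 0.
S2 applies: 0 + 3 = 3.
S3 applies: 3 + 2 = 5.
S4 applies: 5 + 3 = 8.
S5 applies (level before this adjustment is 8 < 16, so +1): 8 + 1 = 9.
S6 applies (level before this adjustment is 9 < 16, so +1): 9 + 1 = 10.
Final offense level: 10.
Criminal history: 2 prior points → Category Minimal (0-4).
Level 10 falls in the 10-15 band.
Grid: Level 10-15 × Category Minimal = 64-96 weeks.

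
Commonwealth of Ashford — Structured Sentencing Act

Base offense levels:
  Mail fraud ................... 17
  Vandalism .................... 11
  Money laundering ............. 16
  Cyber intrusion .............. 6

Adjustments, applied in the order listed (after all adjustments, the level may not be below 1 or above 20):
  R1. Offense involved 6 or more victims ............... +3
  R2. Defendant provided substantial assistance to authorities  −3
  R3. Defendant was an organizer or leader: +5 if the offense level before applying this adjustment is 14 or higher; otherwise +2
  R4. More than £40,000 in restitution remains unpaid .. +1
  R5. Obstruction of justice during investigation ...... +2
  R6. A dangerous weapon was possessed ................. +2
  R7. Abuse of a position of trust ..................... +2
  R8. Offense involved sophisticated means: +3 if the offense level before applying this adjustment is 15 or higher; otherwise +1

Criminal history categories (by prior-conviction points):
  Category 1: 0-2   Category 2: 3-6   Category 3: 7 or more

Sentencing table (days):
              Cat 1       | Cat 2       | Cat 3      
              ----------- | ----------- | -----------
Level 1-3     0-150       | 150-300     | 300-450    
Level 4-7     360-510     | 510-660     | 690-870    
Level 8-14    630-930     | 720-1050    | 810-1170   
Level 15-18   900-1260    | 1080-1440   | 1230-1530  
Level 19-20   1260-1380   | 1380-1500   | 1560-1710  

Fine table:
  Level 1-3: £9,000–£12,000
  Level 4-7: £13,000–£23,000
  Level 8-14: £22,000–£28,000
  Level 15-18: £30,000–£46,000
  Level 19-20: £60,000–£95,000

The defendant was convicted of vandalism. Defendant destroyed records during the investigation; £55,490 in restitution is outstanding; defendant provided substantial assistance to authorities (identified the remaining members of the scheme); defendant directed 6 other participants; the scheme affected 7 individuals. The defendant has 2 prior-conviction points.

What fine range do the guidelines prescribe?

Base offense level for vandalism: 11.
R1 applies: 11 + 3 = 14.
R2 applies: 14 − 3 = 11.
R3 applies (level before this adjustment is 11 < 14, so +2): 11 + 2 = 13.
R4 applies: 13 + 1 = 14.
R5 applies: 14 + 2 = 16.
R8 does not apply.
Final offense level: 16.
Level 16 falls in the 15-18 band.
Fine table: Level 15-18 → £30,000–£46,000.

£30,000–£46,000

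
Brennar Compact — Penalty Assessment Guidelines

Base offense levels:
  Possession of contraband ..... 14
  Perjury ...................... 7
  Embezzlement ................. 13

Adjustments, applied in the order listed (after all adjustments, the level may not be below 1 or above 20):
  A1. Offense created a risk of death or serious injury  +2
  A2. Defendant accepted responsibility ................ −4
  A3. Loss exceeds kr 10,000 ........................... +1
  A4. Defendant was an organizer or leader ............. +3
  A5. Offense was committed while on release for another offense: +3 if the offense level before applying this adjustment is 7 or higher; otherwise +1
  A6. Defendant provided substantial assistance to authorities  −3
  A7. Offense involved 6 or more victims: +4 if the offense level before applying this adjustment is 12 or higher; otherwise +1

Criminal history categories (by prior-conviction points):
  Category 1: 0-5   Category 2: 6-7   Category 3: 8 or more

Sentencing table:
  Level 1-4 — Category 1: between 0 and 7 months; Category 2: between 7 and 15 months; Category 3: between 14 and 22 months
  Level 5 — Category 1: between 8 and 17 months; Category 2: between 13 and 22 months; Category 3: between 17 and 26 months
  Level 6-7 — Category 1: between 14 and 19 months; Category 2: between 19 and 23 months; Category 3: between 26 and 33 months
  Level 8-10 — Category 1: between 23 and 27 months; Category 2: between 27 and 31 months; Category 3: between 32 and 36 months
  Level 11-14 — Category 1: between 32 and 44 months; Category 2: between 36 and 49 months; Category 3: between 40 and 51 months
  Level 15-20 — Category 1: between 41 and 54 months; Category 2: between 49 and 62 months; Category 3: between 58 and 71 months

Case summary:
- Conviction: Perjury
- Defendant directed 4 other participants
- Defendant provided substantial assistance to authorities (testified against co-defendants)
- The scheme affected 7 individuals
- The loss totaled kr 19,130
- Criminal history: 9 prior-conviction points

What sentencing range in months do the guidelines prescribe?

Base offense level for perjury: 7.
A1 does not apply.
A2 does not apply.
A3 applies: 7 + 1 = 8.
A4 applies: 8 + 3 = 11.
A5 does not apply.
A6 applies: 11 − 3 = 8.
A7 applies (level before this adjustment is 8 < 12, so +1): 8 + 1 = 9.
Final offense level: 9.
Criminal history: 9 prior points → Category 3 (8+).
Level 9 falls in the 8-10 band.
Grid: Level 8-10 × Category 3 = 32-36 months.

32-36 months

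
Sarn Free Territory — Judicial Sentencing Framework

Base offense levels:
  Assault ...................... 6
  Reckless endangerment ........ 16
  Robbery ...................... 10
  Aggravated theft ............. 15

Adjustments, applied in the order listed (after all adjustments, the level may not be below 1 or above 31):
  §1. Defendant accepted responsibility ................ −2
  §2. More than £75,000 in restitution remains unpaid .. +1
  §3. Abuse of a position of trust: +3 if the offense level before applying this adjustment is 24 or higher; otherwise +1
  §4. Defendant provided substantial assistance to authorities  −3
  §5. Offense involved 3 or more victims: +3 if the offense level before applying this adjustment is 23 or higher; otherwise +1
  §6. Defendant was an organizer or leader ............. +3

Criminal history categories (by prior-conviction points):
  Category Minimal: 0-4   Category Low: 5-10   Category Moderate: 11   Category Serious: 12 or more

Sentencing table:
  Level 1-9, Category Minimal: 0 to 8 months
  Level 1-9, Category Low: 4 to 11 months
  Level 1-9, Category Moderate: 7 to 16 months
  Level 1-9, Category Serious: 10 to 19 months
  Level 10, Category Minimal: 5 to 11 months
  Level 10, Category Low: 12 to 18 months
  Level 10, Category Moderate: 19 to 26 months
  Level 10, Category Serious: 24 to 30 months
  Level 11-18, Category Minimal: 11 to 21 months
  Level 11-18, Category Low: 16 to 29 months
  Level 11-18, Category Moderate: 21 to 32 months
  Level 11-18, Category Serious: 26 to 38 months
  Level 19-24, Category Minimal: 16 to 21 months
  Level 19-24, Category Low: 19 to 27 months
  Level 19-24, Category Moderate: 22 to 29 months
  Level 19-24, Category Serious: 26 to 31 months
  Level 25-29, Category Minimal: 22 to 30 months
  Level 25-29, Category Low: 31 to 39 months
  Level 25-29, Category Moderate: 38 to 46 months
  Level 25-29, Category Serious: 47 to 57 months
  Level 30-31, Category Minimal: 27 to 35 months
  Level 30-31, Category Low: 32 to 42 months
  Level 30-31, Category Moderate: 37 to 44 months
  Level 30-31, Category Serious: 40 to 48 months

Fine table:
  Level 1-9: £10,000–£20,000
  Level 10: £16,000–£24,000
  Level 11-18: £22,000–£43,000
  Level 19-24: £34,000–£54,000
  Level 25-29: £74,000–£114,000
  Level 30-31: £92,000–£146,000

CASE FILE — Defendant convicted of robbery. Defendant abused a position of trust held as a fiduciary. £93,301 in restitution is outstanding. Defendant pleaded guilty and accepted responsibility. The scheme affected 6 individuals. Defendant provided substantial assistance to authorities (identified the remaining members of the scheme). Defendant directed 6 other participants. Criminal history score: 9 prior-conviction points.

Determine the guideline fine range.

Base offense level for robbery: 10.
§1 applies: 10 − 2 = 8.
§2 applies: 8 + 1 = 9.
§3 applies (level before this adjustment is 9 < 24, so +1): 9 + 1 = 10.
§4 applies: 10 − 3 = 7.
§5 applies (level before this adjustment is 7 < 23, so +1): 7 + 1 = 8.
§6 applies: 8 + 3 = 11.
Final offense level: 11.
Level 11 falls in the 11-18 band.
Fine table: Level 11-18 → £22,000–£43,000.

£22,000–£43,000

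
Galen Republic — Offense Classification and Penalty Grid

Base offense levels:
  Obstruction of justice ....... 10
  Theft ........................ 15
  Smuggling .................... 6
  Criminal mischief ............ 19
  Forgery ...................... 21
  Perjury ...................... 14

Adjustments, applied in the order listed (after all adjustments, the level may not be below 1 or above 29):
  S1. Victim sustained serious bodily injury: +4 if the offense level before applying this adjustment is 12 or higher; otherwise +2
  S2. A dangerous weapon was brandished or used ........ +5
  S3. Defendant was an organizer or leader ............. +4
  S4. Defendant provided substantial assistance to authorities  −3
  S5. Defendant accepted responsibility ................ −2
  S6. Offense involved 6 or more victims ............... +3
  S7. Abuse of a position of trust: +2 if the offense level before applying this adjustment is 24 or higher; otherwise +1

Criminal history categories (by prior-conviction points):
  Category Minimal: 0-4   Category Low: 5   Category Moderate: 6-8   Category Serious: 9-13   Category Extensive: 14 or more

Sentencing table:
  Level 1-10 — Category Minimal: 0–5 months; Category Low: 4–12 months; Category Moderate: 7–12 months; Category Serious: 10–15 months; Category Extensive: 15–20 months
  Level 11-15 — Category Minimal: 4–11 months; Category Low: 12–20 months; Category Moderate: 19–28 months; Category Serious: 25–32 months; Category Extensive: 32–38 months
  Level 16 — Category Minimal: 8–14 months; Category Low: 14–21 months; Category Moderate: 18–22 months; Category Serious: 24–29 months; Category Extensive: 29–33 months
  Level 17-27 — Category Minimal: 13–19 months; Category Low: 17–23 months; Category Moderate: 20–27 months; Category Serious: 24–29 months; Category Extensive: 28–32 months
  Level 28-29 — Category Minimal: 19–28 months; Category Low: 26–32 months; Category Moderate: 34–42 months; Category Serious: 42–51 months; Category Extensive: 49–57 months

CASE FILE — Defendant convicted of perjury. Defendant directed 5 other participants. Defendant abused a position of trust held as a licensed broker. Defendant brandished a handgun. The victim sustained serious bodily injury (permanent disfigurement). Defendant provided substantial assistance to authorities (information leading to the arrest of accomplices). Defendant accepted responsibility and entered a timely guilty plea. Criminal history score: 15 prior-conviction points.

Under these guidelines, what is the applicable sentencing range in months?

28-32 months

Base offense level for perjury: 14.
S1 applies (level before this adjustment is 14 ≥ 12, so +4): 14 + 4 = 18.
S2 applies: 18 + 5 = 23.
S3 applies: 23 + 4 = 27.
S4 applies: 27 − 3 = 24.
S5 applies: 24 − 2 = 22.
S7 applies (level before this adjustment is 22 < 24, so +1): 22 + 1 = 23.
Final offense level: 23.
Criminal history: 15 prior points → Category Extensive (14+).
Level 23 falls in the 17-27 band.
Grid: Level 17-27 × Category Extensive = 28-32 months.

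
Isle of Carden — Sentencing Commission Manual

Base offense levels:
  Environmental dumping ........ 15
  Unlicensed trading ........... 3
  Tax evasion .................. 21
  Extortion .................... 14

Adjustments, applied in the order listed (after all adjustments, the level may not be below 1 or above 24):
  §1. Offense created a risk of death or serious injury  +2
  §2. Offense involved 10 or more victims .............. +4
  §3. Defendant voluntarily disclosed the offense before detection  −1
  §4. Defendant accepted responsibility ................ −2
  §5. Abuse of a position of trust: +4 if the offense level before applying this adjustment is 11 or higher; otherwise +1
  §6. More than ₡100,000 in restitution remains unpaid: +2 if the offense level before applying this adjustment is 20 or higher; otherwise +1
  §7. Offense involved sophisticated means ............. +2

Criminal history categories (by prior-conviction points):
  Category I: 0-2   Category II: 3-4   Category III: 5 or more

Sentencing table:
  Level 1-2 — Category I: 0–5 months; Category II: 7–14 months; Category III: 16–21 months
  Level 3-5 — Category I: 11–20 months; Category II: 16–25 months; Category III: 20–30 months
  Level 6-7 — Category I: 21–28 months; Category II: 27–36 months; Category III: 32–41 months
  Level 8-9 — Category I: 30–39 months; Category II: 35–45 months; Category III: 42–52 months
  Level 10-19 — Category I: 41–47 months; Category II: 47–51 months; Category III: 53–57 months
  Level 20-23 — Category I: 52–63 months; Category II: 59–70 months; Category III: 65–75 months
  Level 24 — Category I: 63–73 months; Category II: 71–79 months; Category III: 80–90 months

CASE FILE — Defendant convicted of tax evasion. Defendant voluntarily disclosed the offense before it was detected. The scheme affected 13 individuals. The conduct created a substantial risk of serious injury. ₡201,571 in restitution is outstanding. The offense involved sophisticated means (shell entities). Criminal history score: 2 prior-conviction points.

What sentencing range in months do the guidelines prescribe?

63-73 months

Base offense level for tax evasion: 21.
§1 applies: 21 + 2 = 23.
§2 applies: 23 + 4 = 27.
§3 applies: 27 − 1 = 26.
§5 does not apply.
§6 applies (level before this adjustment is 26 ≥ 20, so +2): 26 + 2 = 28.
§7 applies: 28 + 2 = 30.
Level 30 exceeds the maximum of 24; capped at 24.
Final offense level: 24.
Criminal history: 2 prior points → Category I (0-2).
Level 24 falls in the 24 band.
Grid: Level 24 × Category I = 63-73 months.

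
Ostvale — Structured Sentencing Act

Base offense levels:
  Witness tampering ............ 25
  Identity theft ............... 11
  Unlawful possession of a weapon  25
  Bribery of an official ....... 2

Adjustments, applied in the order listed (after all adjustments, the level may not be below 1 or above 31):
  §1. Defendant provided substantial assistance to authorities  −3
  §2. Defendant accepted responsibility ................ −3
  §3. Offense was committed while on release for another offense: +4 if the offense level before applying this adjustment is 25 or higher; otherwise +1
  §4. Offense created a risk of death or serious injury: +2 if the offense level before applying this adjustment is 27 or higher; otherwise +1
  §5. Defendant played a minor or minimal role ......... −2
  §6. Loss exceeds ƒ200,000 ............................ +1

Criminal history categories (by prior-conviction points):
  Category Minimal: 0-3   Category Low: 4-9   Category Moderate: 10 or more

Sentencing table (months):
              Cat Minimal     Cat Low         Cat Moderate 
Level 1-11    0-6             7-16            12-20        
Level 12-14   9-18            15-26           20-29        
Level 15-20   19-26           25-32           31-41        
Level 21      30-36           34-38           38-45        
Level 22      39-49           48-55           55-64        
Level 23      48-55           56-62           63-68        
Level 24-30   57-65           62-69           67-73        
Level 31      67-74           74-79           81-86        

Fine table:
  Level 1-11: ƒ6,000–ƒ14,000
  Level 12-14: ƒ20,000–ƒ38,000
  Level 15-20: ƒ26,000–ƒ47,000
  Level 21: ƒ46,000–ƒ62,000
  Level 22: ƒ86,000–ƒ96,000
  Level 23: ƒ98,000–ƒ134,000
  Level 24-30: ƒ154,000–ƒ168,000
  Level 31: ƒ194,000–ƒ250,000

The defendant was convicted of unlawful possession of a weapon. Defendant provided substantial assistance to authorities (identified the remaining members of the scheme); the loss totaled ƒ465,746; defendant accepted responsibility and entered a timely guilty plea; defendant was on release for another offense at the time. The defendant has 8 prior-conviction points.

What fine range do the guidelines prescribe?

ƒ46,000–ƒ62,000

Base offense level for unlawful possession of a weapon: 25.
§1 applies: 25 − 3 = 22.
§2 applies: 22 − 3 = 19.
§3 applies (level before this adjustment is 19 < 25, so +1): 19 + 1 = 20.
§6 applies: 20 + 1 = 21.
Final offense level: 21.
Level 21 falls in the 21 band.
Fine table: Level 21 → ƒ46,000–ƒ62,000.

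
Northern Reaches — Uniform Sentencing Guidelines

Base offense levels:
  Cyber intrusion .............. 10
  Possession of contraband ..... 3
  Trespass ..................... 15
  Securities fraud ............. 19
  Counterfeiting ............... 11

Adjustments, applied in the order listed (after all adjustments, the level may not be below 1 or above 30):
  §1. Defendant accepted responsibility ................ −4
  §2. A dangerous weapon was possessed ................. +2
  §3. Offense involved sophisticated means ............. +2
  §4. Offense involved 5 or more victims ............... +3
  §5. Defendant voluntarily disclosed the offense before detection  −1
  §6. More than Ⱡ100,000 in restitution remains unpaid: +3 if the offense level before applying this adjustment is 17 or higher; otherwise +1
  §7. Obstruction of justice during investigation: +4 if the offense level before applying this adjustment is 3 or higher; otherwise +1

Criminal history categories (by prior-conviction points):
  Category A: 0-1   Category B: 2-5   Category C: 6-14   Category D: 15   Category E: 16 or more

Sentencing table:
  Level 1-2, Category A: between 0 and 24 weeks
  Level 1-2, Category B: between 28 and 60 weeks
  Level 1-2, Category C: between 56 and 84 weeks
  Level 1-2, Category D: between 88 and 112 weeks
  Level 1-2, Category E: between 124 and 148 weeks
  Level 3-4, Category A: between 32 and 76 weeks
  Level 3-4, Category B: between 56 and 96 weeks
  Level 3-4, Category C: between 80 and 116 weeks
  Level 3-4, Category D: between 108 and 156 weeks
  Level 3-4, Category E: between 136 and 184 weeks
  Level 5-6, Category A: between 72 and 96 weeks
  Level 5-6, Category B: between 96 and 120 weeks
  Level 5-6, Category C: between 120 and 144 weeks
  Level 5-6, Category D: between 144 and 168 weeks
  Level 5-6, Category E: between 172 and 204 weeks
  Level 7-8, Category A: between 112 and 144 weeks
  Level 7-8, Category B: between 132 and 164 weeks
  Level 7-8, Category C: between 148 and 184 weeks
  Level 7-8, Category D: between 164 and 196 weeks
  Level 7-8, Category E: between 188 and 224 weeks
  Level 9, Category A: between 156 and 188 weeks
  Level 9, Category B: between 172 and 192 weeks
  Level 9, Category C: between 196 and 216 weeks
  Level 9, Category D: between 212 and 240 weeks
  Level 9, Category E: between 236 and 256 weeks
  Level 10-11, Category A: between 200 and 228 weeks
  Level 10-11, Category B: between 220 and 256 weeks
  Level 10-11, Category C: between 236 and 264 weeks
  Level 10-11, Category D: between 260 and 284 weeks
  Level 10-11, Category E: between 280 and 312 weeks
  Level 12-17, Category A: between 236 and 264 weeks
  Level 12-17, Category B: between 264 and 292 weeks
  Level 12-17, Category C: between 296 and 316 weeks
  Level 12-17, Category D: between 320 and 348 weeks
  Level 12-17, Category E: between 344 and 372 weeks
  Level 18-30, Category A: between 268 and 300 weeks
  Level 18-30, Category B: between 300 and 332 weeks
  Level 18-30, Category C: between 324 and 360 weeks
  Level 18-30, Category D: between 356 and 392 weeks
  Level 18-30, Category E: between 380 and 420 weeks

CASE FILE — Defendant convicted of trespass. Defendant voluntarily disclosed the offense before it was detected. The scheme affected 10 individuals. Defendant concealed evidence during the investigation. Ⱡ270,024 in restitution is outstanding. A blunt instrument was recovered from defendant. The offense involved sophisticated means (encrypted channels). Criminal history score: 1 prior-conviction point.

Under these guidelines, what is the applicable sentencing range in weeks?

Base offense level for trespass: 15.
§1 does not apply.
§2 applies: 15 + 2 = 17.
§3 applies: 17 + 2 = 19.
§4 applies: 19 + 3 = 22.
§5 applies: 22 − 1 = 21.
§6 applies (level before this adjustment is 21 ≥ 17, so +3): 21 + 3 = 24.
§7 applies (level before this adjustment is 24 ≥ 3, so +4): 24 + 4 = 28.
Final offense level: 28.
Criminal history: 1 prior point → Category A (0-1).
Level 28 falls in the 18-30 band.
Grid: Level 18-30 × Category A = 268-300 weeks.

268-300 weeks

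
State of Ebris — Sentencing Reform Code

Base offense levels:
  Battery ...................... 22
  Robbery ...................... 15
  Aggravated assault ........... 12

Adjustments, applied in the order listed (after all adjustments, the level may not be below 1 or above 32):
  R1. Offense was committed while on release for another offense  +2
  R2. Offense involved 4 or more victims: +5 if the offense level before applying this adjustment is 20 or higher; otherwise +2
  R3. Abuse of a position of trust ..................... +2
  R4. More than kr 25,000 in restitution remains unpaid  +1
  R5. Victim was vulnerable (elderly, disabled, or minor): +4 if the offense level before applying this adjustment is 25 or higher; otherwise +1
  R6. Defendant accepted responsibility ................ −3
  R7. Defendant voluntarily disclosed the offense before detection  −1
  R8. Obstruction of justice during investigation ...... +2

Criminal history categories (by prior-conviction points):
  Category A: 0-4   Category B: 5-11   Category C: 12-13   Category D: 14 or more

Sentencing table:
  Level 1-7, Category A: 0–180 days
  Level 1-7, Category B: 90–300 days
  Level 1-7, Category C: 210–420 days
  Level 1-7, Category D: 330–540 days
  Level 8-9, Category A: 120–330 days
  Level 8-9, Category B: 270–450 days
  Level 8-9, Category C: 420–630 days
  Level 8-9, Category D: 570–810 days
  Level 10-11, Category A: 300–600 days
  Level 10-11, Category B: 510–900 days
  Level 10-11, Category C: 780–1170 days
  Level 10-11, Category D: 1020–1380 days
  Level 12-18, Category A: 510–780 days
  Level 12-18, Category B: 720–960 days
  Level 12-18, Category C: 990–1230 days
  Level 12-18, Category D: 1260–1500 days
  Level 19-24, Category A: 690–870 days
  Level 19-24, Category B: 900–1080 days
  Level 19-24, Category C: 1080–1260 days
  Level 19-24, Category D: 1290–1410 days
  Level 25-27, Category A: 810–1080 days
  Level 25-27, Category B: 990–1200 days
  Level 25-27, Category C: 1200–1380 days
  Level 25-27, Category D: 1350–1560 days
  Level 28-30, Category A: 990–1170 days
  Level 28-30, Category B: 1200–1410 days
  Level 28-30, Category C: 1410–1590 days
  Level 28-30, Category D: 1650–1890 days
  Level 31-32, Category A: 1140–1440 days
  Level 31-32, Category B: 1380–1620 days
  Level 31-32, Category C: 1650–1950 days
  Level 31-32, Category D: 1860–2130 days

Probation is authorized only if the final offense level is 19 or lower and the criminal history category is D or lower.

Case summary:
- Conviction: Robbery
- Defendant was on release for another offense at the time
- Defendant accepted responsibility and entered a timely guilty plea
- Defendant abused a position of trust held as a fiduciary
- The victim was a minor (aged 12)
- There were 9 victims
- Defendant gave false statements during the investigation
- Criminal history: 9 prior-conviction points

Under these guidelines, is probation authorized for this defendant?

Base offense level for robbery: 15.
R1 applies: 15 + 2 = 17.
R2 applies (level before this adjustment is 17 < 20, so +2): 17 + 2 = 19.
R3 applies: 19 + 2 = 21.
R5 applies (level before this adjustment is 21 < 25, so +1): 21 + 1 = 22.
R6 applies: 22 − 3 = 19.
R8 applies: 19 + 2 = 21.
Final offense level: 21.
Criminal history: 9 prior points → Category B (5-11).
Level 21 falls in the 19-24 band.
Grid: Level 19-24 × Category B = 900-1080 days.
Probation check: level 21 > 19 and category B ≤ D → not eligible.

No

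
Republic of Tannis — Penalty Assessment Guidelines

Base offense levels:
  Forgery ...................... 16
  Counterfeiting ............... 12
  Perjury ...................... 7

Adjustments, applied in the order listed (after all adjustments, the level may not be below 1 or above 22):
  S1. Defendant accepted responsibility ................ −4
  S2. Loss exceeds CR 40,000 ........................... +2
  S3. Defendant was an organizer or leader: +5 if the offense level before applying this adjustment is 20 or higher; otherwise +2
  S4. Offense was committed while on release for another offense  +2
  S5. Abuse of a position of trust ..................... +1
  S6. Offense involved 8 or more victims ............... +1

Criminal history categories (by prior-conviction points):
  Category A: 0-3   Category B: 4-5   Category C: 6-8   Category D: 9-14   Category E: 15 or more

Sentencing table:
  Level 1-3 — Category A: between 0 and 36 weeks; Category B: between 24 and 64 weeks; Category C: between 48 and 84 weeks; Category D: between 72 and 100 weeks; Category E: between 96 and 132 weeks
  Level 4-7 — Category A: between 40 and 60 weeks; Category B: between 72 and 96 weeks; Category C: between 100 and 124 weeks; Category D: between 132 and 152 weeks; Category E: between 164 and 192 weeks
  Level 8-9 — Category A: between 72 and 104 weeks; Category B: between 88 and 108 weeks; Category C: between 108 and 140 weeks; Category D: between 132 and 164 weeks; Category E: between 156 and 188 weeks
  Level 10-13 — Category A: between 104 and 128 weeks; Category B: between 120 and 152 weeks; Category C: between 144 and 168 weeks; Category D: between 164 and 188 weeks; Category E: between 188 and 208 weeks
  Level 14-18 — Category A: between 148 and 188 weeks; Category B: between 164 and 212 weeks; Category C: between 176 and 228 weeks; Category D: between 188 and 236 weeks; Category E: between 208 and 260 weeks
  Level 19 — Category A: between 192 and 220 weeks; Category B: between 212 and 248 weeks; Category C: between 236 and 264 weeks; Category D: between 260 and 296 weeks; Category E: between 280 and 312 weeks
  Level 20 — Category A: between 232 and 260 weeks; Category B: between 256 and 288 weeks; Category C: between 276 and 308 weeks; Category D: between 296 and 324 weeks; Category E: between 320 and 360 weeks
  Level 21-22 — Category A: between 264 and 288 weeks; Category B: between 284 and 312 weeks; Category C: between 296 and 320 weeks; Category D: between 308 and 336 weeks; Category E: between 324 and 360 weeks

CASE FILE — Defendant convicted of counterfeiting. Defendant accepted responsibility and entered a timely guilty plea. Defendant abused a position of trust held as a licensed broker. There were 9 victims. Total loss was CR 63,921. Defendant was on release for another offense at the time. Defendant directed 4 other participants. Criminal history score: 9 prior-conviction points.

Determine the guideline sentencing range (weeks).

188-236 weeks

Base offense level for counterfeiting: 12.
S1 applies: 12 − 4 = 8.
S2 applies: 8 + 2 = 10.
S3 applies (level before this adjustment is 10 < 20, so +2): 10 + 2 = 12.
S4 applies: 12 + 2 = 14.
S5 applies: 14 + 1 = 15.
S6 applies: 15 + 1 = 16.
Final offense level: 16.
Criminal history: 9 prior points → Category D (9-14).
Level 16 falls in the 14-18 band.
Grid: Level 14-18 × Category D = 188-236 weeks.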